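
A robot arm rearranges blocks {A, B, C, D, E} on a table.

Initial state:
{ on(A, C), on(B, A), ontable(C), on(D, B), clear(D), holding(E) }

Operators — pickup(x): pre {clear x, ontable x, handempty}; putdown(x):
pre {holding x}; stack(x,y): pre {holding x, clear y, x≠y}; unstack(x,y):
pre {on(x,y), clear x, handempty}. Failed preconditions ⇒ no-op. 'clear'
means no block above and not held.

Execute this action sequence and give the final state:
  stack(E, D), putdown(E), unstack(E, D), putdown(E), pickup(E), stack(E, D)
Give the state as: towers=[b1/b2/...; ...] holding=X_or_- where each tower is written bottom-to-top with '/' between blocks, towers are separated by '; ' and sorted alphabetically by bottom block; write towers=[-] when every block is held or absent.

towers=[C/A/B/D/E] holding=-

step 1 (stack(E, D)): towers=[C/A/B/D/E] holding=-
step 2 (putdown(E)) [no-op]: towers=[C/A/B/D/E] holding=-
step 3 (unstack(E, D)): towers=[C/A/B/D] holding=E
step 4 (putdown(E)): towers=[C/A/B/D; E] holding=-
step 5 (pickup(E)): towers=[C/A/B/D] holding=E
step 6 (stack(E, D)): towers=[C/A/B/D/E] holding=-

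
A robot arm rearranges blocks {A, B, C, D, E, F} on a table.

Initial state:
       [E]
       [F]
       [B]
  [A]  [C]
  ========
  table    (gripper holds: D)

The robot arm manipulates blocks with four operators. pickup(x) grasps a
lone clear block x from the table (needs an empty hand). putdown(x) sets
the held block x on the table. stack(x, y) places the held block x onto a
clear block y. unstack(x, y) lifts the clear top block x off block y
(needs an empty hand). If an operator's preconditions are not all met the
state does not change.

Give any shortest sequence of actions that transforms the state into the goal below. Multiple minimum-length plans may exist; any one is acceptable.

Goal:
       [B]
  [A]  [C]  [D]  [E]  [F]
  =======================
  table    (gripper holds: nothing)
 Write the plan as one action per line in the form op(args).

step 1 (putdown(D)): towers=[A; C/B/F/E; D] holding=-
step 2 (unstack(E, F)): towers=[A; C/B/F; D] holding=E
step 3 (putdown(E)): towers=[A; C/B/F; D; E] holding=-
step 4 (unstack(F, B)): towers=[A; C/B; D; E] holding=F
step 5 (putdown(F)): towers=[A; C/B; D; E; F] holding=-
goal check: towers=[A; C/B; D; E; F] holding=- — reached (length 5, optimal by BFS)

putdown(D)
unstack(E, F)
putdown(E)
unstack(F, B)
putdown(F)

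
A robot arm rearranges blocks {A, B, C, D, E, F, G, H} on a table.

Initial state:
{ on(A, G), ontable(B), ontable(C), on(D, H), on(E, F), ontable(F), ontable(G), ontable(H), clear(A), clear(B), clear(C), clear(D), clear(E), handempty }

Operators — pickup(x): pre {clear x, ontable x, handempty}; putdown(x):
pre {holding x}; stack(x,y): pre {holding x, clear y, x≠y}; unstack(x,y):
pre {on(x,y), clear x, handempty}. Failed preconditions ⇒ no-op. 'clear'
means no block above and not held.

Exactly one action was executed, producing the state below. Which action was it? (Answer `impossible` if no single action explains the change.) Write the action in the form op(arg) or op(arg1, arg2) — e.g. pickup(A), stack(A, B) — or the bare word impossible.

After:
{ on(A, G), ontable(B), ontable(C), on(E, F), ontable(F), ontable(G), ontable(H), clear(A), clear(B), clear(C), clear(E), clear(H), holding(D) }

unstack(D, H)

target: towers=[B; C; F/E; G/A; H] holding=D
     unstack(A, G) → towers=[B; C; F/E; G; H/D] holding=A
     unstack(E, F) → towers=[B; C; F; G/A; H/D] holding=E
         pickup(B) → towers=[C; F/E; G/A; H/D] holding=B
     unstack(D, H) → towers=[B; C; F/E; G/A; H] holding=D  ← match
         pickup(C) → towers=[B; F/E; G/A; H/D] holding=C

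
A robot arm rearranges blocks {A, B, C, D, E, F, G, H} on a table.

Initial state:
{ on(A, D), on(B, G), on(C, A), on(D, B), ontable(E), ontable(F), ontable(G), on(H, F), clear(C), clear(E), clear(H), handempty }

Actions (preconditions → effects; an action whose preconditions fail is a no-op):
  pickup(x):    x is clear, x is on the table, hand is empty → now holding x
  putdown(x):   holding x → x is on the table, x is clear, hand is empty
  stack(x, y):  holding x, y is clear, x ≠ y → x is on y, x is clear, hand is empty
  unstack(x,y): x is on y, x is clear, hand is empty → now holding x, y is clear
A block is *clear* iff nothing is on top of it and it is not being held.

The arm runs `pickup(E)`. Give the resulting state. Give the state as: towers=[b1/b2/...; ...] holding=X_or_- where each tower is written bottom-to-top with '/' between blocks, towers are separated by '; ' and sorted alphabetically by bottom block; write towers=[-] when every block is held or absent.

before: towers=[E; F/H; G/B/D/A/C] holding=-
pre[pickup(E)]: clear(E) yes, ontable(E) yes, handempty yes
all met → apply pickup(E)
after:  towers=[F/H; G/B/D/A/C] holding=E

towers=[F/H; G/B/D/A/C] holding=E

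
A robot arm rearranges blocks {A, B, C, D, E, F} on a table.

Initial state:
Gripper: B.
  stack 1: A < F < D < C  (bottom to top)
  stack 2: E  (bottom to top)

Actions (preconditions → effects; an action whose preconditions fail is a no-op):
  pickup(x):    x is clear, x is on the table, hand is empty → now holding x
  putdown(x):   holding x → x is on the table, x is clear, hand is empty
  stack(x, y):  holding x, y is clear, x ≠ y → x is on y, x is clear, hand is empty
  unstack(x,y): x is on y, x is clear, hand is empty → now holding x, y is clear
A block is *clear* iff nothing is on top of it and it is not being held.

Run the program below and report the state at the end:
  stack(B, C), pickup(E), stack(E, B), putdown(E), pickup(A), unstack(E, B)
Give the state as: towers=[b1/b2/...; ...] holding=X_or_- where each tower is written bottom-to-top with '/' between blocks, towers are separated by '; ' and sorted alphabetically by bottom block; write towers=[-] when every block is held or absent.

towers=[A/F/D/C/B] holding=E

step 1 (stack(B, C)): towers=[A/F/D/C/B; E] holding=-
step 2 (pickup(E)): towers=[A/F/D/C/B] holding=E
step 3 (stack(E, B)): towers=[A/F/D/C/B/E] holding=-
step 4 (putdown(E)) [no-op]: towers=[A/F/D/C/B/E] holding=-
step 5 (pickup(A)) [no-op]: towers=[A/F/D/C/B/E] holding=-
step 6 (unstack(E, B)): towers=[A/F/D/C/B] holding=E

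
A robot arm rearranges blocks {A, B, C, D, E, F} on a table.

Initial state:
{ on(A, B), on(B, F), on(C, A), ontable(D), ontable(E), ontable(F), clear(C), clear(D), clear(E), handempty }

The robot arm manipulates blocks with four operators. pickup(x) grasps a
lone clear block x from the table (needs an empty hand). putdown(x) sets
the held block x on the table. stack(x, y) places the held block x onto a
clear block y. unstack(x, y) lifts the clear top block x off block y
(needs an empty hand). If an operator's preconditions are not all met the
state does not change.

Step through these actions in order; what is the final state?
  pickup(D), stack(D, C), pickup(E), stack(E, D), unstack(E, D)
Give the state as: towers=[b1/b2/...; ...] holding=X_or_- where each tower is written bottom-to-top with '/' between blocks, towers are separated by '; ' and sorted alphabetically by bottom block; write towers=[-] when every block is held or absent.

step 1 (pickup(D)): towers=[E; F/B/A/C] holding=D
step 2 (stack(D, C)): towers=[E; F/B/A/C/D] holding=-
step 3 (pickup(E)): towers=[F/B/A/C/D] holding=E
step 4 (stack(E, D)): towers=[F/B/A/C/D/E] holding=-
step 5 (unstack(E, D)): towers=[F/B/A/C/D] holding=E

towers=[F/B/A/C/D] holding=E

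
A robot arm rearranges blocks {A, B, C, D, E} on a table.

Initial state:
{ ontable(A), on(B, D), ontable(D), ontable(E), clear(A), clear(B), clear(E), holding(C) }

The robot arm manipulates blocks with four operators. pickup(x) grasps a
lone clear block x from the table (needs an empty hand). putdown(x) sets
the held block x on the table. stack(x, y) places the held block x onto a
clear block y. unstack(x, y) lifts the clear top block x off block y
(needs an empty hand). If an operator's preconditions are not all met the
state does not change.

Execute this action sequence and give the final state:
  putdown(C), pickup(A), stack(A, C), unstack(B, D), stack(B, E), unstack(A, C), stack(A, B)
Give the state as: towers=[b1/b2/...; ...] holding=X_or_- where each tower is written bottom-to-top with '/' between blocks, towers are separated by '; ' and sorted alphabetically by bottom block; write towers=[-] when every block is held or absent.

towers=[C; D; E/B/A] holding=-

step 1 (putdown(C)): towers=[A; C; D/B; E] holding=-
step 2 (pickup(A)): towers=[C; D/B; E] holding=A
step 3 (stack(A, C)): towers=[C/A; D/B; E] holding=-
step 4 (unstack(B, D)): towers=[C/A; D; E] holding=B
step 5 (stack(B, E)): towers=[C/A; D; E/B] holding=-
step 6 (unstack(A, C)): towers=[C; D; E/B] holding=A
step 7 (stack(A, B)): towers=[C; D; E/B/A] holding=-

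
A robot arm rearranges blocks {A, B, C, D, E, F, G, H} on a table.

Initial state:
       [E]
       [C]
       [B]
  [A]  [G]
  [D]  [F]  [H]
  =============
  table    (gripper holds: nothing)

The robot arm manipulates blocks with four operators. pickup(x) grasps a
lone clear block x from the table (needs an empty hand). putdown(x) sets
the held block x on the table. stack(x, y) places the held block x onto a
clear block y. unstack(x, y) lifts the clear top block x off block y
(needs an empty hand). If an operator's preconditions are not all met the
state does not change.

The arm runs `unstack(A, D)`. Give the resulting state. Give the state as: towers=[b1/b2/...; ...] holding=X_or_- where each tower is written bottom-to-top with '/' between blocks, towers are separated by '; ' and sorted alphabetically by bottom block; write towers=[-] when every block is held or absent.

before: towers=[D/A; F/G/B/C/E; H] holding=-
pre[unstack(A, D)]: on(A,D) yes, clear(A) yes, handempty yes
all met → apply unstack(A, D)
after:  towers=[D; F/G/B/C/E; H] holding=A

towers=[D; F/G/B/C/E; H] holding=A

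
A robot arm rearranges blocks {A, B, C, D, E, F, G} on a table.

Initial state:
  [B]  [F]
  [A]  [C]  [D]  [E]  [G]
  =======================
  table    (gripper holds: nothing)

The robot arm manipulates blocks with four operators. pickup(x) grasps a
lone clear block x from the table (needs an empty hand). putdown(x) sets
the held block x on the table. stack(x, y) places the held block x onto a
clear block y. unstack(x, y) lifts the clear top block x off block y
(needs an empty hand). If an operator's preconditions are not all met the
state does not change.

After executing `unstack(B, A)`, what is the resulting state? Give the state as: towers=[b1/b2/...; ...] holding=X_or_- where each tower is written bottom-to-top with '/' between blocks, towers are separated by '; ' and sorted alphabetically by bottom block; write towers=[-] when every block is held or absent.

before: towers=[A/B; C/F; D; E; G] holding=-
pre[unstack(B, A)]: on(B,A) ✓, clear(B) ✓, handempty ✓
all met → apply unstack(B, A)
after:  towers=[A; C/F; D; E; G] holding=B

towers=[A; C/F; D; E; G] holding=B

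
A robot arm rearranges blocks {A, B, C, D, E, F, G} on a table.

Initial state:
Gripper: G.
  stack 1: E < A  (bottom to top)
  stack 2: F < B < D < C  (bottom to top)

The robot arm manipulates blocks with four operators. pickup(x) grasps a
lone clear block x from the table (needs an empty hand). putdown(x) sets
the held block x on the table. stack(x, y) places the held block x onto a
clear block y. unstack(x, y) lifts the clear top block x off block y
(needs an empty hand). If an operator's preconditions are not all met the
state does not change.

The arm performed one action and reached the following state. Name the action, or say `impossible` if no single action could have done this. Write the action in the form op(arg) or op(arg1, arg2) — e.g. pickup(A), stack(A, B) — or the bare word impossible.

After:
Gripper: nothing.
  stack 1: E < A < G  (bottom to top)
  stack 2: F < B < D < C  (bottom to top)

target: towers=[E/A/G; F/B/D/C] holding=-
        putdown(G) → towers=[E/A; F/B/D/C; G] holding=-
       stack(G, A) → towers=[E/A/G; F/B/D/C] holding=-  ← match
       stack(G, C) → towers=[E/A; F/B/D/C/G] holding=-

stack(G, A)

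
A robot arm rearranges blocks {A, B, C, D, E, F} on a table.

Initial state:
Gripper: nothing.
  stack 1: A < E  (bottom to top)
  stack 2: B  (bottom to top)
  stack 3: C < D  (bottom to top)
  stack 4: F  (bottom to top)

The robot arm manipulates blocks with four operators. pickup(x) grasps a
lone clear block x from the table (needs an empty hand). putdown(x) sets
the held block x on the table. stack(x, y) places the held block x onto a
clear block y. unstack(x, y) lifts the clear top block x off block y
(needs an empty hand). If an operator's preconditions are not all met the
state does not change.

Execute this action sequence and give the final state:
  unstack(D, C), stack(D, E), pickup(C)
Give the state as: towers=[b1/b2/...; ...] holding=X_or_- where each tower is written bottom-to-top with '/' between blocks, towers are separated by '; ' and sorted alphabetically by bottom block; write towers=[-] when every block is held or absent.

step 1 (unstack(D, C)): towers=[A/E; B; C; F] holding=D
step 2 (stack(D, E)): towers=[A/E/D; B; C; F] holding=-
step 3 (pickup(C)): towers=[A/E/D; B; F] holding=C

towers=[A/E/D; B; F] holding=C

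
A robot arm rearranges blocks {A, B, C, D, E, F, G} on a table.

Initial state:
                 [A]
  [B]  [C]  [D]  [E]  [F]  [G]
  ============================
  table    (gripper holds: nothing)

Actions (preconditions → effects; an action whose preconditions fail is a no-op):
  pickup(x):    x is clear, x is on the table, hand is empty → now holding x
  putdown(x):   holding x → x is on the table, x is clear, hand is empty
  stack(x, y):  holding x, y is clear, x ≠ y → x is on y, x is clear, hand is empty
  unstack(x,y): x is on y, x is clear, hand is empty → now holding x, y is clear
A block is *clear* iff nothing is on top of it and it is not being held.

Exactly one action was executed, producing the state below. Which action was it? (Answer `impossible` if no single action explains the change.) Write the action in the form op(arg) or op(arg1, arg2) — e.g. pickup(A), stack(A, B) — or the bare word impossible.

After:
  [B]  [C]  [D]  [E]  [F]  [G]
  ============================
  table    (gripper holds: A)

target: towers=[B; C; D; E; F; G] holding=A
         pickup(B) → towers=[C; D; E/A; F; G] holding=B
         pickup(F) → towers=[B; C; D; E/A; G] holding=F
         pickup(G) → towers=[B; C; D; E/A; F] holding=G
         pickup(D) → towers=[B; C; E/A; F; G] holding=D
     unstack(A, E) → towers=[B; C; D; E; F; G] holding=A  ← match
         pickup(C) → towers=[B; D; E/A; F; G] holding=C

unstack(A, E)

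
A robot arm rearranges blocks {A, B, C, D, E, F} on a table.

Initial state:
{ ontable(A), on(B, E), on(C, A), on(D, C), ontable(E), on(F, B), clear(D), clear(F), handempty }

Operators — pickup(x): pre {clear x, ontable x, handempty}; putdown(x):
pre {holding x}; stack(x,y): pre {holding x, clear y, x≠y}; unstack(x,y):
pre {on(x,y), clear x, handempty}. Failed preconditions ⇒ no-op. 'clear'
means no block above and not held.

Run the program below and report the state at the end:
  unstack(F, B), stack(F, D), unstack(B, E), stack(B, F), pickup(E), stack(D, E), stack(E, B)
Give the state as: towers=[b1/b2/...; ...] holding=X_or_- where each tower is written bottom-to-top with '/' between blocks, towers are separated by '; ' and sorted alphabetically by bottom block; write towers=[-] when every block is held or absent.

step 1 (unstack(F, B)): towers=[A/C/D; E/B] holding=F
step 2 (stack(F, D)): towers=[A/C/D/F; E/B] holding=-
step 3 (unstack(B, E)): towers=[A/C/D/F; E] holding=B
step 4 (stack(B, F)): towers=[A/C/D/F/B; E] holding=-
step 5 (pickup(E)): towers=[A/C/D/F/B] holding=E
step 6 (stack(D, E)) [no-op]: towers=[A/C/D/F/B] holding=E
step 7 (stack(E, B)): towers=[A/C/D/F/B/E] holding=-

towers=[A/C/D/F/B/E] holding=-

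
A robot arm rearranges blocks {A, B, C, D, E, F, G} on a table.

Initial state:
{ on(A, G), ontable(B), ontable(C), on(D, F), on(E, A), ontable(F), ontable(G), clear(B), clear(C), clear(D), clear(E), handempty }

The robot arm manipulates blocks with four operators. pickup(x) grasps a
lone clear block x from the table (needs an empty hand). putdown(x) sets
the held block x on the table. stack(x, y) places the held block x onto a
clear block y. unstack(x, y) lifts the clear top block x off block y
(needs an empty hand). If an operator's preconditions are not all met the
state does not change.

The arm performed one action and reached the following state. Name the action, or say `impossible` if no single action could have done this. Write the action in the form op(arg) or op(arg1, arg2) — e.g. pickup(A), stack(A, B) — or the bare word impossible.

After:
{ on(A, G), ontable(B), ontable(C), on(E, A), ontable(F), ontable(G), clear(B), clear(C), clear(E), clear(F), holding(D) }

target: towers=[B; C; F; G/A/E] holding=D
         pickup(B) → towers=[C; F/D; G/A/E] holding=B
     unstack(D, F) → towers=[B; C; F; G/A/E] holding=D  ← match
     unstack(E, A) → towers=[B; C; F/D; G/A] holding=E
         pickup(C) → towers=[B; F/D; G/A/E] holding=C

unstack(D, F)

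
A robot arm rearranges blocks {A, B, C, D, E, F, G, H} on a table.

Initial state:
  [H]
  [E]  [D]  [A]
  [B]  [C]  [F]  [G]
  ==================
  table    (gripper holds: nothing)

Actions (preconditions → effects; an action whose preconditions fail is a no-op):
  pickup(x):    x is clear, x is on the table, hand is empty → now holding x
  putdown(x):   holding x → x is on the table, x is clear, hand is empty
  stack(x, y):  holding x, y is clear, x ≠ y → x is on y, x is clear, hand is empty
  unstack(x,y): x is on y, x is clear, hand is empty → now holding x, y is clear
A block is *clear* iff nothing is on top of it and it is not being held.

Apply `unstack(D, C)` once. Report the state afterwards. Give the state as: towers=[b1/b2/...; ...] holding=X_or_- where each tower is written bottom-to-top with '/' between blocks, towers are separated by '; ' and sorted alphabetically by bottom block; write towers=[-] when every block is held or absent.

towers=[B/E/H; C; F/A; G] holding=D

before: towers=[B/E/H; C/D; F/A; G] holding=-
pre[unstack(D, C)]: on(D,C) ✓, clear(D) ✓, handempty ✓
all met → apply unstack(D, C)
after:  towers=[B/E/H; C; F/A; G] holding=D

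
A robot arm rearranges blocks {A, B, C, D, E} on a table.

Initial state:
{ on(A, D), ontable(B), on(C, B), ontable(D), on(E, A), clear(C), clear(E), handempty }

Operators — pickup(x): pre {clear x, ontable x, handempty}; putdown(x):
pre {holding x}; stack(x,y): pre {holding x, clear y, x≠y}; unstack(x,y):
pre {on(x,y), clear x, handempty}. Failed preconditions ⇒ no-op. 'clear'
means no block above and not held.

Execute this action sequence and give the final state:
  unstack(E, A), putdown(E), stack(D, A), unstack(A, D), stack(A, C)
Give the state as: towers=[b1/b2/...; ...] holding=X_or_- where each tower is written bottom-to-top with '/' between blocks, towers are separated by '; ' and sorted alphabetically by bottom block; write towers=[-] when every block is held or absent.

towers=[B/C/A; D; E] holding=-

step 1 (unstack(E, A)): towers=[B/C; D/A] holding=E
step 2 (putdown(E)): towers=[B/C; D/A; E] holding=-
step 3 (stack(D, A)) [no-op]: towers=[B/C; D/A; E] holding=-
step 4 (unstack(A, D)): towers=[B/C; D; E] holding=A
step 5 (stack(A, C)): towers=[B/C/A; D; E] holding=-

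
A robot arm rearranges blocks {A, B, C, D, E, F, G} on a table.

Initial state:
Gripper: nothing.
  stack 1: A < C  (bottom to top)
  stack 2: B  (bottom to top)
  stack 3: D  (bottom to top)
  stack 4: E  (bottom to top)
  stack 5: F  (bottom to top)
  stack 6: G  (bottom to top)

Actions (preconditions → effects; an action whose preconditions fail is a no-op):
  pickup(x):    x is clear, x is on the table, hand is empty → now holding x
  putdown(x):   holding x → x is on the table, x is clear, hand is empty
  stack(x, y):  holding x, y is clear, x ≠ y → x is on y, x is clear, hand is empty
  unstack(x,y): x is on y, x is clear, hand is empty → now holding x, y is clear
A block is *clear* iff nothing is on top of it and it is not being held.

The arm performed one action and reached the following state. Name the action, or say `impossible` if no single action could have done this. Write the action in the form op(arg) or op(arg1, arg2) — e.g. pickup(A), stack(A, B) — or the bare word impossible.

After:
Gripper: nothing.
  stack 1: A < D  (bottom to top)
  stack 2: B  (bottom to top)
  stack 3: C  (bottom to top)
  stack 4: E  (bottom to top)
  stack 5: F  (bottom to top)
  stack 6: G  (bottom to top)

target: towers=[A/D; B; C; E; F; G] holding=-
         pickup(B) → towers=[A/C; D; E; F; G] holding=B
         pickup(F) → towers=[A/C; B; D; E; G] holding=F
         pickup(G) → towers=[A/C; B; D; E; F] holding=G
         pickup(D) → towers=[A/C; B; E; F; G] holding=D
         pickup(E) → towers=[A/C; B; D; F; G] holding=E
     unstack(C, A) → towers=[A; B; D; E; F; G] holding=C
none of the 6 applicable actions match → impossible

impossible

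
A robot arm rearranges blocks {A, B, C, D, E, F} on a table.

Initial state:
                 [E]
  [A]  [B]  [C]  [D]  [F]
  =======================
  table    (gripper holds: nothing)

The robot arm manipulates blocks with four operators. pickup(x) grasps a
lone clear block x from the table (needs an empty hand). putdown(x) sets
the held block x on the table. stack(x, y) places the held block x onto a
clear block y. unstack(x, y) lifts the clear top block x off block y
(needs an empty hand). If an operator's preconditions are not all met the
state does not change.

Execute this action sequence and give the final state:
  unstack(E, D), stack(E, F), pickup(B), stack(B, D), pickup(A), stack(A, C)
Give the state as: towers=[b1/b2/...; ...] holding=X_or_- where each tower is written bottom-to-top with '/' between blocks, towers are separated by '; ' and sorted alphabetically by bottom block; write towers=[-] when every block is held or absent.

step 1 (unstack(E, D)): towers=[A; B; C; D; F] holding=E
step 2 (stack(E, F)): towers=[A; B; C; D; F/E] holding=-
step 3 (pickup(B)): towers=[A; C; D; F/E] holding=B
step 4 (stack(B, D)): towers=[A; C; D/B; F/E] holding=-
step 5 (pickup(A)): towers=[C; D/B; F/E] holding=A
step 6 (stack(A, C)): towers=[C/A; D/B; F/E] holding=-

towers=[C/A; D/B; F/E] holding=-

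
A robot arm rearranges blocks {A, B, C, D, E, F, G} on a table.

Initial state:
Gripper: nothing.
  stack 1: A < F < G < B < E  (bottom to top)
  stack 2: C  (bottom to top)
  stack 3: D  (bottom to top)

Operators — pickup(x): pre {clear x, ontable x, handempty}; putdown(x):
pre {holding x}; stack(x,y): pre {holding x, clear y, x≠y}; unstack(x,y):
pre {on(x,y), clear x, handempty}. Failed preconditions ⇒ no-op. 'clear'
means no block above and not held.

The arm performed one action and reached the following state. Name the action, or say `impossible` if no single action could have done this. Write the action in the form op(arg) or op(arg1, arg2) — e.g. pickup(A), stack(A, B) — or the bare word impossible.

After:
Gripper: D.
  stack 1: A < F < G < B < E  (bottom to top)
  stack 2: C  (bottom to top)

target: towers=[A/F/G/B/E; C] holding=D
         pickup(D) → towers=[A/F/G/B/E; C] holding=D  ← match
     unstack(E, B) → towers=[A/F/G/B; C; D] holding=E
         pickup(C) → towers=[A/F/G/B/E; D] holding=C

pickup(D)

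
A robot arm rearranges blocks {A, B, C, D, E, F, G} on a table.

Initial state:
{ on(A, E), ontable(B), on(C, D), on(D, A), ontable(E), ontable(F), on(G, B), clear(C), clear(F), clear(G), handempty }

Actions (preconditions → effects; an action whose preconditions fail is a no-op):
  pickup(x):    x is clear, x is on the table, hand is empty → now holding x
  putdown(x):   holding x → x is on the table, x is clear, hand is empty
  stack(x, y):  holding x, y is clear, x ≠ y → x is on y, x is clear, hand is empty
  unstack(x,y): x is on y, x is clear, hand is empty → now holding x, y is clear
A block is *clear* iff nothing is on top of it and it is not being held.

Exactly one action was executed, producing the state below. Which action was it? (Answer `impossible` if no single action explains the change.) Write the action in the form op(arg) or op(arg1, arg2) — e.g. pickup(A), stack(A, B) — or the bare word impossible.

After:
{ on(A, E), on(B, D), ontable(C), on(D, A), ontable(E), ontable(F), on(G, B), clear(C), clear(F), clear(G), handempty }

target: towers=[C; E/A/D/B/G; F] holding=-
         pickup(F) → towers=[B/G; E/A/D/C] holding=F
     unstack(G, B) → towers=[B; E/A/D/C; F] holding=G
     unstack(C, D) → towers=[B/G; E/A/D; F] holding=C
none of the 3 applicable actions match → impossible

impossible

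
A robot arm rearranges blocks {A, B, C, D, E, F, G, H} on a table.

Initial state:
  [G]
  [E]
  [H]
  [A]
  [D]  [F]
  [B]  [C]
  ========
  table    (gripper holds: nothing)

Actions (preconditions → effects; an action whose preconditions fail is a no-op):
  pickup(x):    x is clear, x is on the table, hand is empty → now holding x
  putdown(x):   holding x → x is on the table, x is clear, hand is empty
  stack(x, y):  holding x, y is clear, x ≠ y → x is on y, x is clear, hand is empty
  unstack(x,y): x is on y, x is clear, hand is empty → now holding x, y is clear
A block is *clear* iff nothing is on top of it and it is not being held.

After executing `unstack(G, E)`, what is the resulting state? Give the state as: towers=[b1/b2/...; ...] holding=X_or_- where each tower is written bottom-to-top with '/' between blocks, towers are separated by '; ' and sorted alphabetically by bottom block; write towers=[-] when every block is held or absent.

towers=[B/D/A/H/E; C/F] holding=G

before: towers=[B/D/A/H/E/G; C/F] holding=-
pre[unstack(G, E)]: on(G,E) ✓, clear(G) ✓, handempty ✓
all met → apply unstack(G, E)
after:  towers=[B/D/A/H/E; C/F] holding=G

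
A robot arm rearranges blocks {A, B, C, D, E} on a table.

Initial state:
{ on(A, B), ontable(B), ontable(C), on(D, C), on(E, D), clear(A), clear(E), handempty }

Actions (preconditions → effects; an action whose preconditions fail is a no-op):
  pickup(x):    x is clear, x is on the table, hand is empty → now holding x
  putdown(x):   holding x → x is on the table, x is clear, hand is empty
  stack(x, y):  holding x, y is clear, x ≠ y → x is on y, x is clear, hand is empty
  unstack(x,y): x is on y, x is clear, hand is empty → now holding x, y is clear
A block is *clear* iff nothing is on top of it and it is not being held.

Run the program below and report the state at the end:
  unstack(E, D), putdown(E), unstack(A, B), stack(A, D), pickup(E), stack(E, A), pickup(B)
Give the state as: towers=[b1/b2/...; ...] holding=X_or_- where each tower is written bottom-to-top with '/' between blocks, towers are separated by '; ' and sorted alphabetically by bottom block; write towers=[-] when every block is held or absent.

towers=[C/D/A/E] holding=B

step 1 (unstack(E, D)): towers=[B/A; C/D] holding=E
step 2 (putdown(E)): towers=[B/A; C/D; E] holding=-
step 3 (unstack(A, B)): towers=[B; C/D; E] holding=A
step 4 (stack(A, D)): towers=[B; C/D/A; E] holding=-
step 5 (pickup(E)): towers=[B; C/D/A] holding=E
step 6 (stack(E, A)): towers=[B; C/D/A/E] holding=-
step 7 (pickup(B)): towers=[C/D/A/E] holding=B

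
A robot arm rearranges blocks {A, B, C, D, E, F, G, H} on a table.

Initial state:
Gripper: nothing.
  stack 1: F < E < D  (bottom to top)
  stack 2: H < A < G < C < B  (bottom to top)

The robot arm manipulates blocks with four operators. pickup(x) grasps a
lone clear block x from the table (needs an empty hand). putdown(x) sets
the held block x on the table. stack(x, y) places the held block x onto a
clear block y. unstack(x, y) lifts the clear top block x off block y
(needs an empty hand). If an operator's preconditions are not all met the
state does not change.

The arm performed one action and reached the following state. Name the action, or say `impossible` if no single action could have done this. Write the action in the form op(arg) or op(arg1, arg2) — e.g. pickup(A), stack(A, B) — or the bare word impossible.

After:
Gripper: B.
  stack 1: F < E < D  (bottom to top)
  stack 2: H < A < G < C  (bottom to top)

target: towers=[F/E/D; H/A/G/C] holding=B
     unstack(B, C) → towers=[F/E/D; H/A/G/C] holding=B  ← match
     unstack(D, E) → towers=[F/E; H/A/G/C/B] holding=D

unstack(B, C)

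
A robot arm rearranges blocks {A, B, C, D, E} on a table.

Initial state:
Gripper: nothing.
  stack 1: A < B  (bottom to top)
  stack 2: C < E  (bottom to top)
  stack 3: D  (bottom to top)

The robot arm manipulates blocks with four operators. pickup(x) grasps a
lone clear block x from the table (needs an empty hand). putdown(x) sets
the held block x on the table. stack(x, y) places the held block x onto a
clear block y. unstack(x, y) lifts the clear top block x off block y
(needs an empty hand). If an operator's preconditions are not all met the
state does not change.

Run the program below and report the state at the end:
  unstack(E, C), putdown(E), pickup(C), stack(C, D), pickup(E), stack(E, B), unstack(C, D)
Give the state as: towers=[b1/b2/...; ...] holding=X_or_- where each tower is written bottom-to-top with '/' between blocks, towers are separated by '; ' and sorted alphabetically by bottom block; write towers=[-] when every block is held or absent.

towers=[A/B/E; D] holding=C

step 1 (unstack(E, C)): towers=[A/B; C; D] holding=E
step 2 (putdown(E)): towers=[A/B; C; D; E] holding=-
step 3 (pickup(C)): towers=[A/B; D; E] holding=C
step 4 (stack(C, D)): towers=[A/B; D/C; E] holding=-
step 5 (pickup(E)): towers=[A/B; D/C] holding=E
step 6 (stack(E, B)): towers=[A/B/E; D/C] holding=-
step 7 (unstack(C, D)): towers=[A/B/E; D] holding=C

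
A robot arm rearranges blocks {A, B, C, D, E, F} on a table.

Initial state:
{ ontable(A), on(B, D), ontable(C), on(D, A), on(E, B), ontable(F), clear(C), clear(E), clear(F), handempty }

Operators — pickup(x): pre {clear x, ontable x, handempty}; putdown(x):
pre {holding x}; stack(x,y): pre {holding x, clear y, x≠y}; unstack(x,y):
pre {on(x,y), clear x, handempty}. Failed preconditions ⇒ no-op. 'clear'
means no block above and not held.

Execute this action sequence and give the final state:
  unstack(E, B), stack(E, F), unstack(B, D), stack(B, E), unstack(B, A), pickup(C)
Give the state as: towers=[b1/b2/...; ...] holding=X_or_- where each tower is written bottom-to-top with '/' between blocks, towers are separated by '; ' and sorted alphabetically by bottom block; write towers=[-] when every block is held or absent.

towers=[A/D; F/E/B] holding=C

step 1 (unstack(E, B)): towers=[A/D/B; C; F] holding=E
step 2 (stack(E, F)): towers=[A/D/B; C; F/E] holding=-
step 3 (unstack(B, D)): towers=[A/D; C; F/E] holding=B
step 4 (stack(B, E)): towers=[A/D; C; F/E/B] holding=-
step 5 (unstack(B, A)) [no-op]: towers=[A/D; C; F/E/B] holding=-
step 6 (pickup(C)): towers=[A/D; F/E/B] holding=C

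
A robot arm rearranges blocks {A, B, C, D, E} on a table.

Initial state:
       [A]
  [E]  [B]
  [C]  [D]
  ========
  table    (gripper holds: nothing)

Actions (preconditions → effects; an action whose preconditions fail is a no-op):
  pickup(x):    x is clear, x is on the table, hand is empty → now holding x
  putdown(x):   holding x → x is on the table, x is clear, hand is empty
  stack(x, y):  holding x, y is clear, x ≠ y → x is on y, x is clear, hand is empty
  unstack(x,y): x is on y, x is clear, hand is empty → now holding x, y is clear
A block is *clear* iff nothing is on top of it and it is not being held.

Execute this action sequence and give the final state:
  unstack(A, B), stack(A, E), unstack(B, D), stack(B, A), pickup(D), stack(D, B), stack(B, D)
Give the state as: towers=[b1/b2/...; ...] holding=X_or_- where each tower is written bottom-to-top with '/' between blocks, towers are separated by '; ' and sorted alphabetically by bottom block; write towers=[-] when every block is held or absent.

step 1 (unstack(A, B)): towers=[C/E; D/B] holding=A
step 2 (stack(A, E)): towers=[C/E/A; D/B] holding=-
step 3 (unstack(B, D)): towers=[C/E/A; D] holding=B
step 4 (stack(B, A)): towers=[C/E/A/B; D] holding=-
step 5 (pickup(D)): towers=[C/E/A/B] holding=D
step 6 (stack(D, B)): towers=[C/E/A/B/D] holding=-
step 7 (stack(B, D)) [no-op]: towers=[C/E/A/B/D] holding=-

towers=[C/E/A/B/D] holding=-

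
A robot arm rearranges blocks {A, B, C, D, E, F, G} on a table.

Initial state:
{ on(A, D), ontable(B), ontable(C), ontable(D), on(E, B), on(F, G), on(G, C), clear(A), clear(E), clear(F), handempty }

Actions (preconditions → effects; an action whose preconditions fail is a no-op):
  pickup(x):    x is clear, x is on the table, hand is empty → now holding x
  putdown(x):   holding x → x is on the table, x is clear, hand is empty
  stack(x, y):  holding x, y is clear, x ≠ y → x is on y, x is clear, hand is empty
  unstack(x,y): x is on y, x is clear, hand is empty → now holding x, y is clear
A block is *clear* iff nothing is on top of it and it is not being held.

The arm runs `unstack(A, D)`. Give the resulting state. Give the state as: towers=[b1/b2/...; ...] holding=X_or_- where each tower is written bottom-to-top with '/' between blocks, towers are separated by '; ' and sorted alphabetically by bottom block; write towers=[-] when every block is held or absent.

towers=[B/E; C/G/F; D] holding=A

before: towers=[B/E; C/G/F; D/A] holding=-
pre[unstack(A, D)]: on(A,D) ✓, clear(A) ✓, handempty ✓
all met → apply unstack(A, D)
after:  towers=[B/E; C/G/F; D] holding=A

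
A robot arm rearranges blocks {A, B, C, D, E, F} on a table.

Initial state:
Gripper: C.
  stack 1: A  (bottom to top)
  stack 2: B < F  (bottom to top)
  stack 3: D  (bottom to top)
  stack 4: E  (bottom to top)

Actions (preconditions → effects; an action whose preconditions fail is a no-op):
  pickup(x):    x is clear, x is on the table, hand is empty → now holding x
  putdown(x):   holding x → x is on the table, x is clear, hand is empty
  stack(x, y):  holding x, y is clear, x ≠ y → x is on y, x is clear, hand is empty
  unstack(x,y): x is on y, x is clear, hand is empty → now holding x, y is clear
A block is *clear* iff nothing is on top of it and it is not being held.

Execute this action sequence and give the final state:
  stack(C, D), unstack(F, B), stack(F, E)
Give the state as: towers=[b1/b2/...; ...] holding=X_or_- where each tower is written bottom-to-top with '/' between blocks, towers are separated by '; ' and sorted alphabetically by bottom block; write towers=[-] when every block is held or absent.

towers=[A; B; D/C; E/F] holding=-

step 1 (stack(C, D)): towers=[A; B/F; D/C; E] holding=-
step 2 (unstack(F, B)): towers=[A; B; D/C; E] holding=F
step 3 (stack(F, E)): towers=[A; B; D/C; E/F] holding=-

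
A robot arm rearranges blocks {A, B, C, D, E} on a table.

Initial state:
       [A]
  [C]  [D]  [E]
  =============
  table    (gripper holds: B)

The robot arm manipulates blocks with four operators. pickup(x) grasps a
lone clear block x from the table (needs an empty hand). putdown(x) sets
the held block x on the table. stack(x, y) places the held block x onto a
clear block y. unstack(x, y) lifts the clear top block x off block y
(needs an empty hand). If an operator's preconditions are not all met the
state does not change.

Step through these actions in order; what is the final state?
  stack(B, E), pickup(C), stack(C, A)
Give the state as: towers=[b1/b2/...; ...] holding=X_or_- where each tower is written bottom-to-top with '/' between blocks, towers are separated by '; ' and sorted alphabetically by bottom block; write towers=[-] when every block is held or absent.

step 1 (stack(B, E)): towers=[C; D/A; E/B] holding=-
step 2 (pickup(C)): towers=[D/A; E/B] holding=C
step 3 (stack(C, A)): towers=[D/A/C; E/B] holding=-

towers=[D/A/C; E/B] holding=-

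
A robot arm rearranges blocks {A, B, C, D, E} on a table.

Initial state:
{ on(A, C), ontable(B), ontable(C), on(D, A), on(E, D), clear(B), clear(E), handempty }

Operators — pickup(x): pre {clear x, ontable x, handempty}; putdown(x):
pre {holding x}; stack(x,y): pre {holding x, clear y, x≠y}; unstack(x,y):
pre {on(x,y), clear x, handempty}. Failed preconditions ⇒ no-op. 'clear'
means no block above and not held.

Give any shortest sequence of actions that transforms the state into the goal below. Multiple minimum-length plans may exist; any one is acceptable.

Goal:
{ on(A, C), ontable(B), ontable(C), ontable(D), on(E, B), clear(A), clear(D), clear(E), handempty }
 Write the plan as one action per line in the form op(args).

unstack(E, D)
stack(E, B)
unstack(D, A)
putdown(D)

step 1 (unstack(E, D)): towers=[B; C/A/D] holding=E
step 2 (stack(E, B)): towers=[B/E; C/A/D] holding=-
step 3 (unstack(D, A)): towers=[B/E; C/A] holding=D
step 4 (putdown(D)): towers=[B/E; C/A; D] holding=-
goal check: towers=[B/E; C/A; D] holding=- — reached (length 4, optimal by BFS)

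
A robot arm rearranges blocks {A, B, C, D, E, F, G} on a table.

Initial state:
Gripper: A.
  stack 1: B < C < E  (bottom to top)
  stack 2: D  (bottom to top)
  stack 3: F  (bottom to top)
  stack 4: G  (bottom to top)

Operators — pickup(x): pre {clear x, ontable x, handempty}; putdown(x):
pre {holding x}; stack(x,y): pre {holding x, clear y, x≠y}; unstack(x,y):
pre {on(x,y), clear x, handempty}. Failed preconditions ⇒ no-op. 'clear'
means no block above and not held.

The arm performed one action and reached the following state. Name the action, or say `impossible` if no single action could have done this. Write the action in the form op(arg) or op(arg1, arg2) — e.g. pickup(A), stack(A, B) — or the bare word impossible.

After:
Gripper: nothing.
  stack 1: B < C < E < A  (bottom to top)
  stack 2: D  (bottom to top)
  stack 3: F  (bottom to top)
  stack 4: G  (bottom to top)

stack(A, E)

target: towers=[B/C/E/A; D; F; G] holding=-
        putdown(A) → towers=[A; B/C/E; D; F; G] holding=-
       stack(A, F) → towers=[B/C/E; D; F/A; G] holding=-
       stack(A, G) → towers=[B/C/E; D; F; G/A] holding=-
       stack(A, D) → towers=[B/C/E; D/A; F; G] holding=-
       stack(A, E) → towers=[B/C/E/A; D; F; G] holding=-  ← match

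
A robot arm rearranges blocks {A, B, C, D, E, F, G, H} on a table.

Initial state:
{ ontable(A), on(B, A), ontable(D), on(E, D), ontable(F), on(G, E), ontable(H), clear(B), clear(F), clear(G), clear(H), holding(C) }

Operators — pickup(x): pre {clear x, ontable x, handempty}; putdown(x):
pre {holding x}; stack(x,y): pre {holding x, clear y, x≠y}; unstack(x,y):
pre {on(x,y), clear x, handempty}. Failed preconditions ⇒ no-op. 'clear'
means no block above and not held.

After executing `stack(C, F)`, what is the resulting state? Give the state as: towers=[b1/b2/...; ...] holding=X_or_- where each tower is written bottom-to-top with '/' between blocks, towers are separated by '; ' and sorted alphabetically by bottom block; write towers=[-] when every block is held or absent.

before: towers=[A/B; D/E/G; F; H] holding=C
pre[stack(C, F)]: holding(C) yes, clear(F) yes, C≠F yes
all met → apply stack(C, F)
after:  towers=[A/B; D/E/G; F/C; H] holding=-

towers=[A/B; D/E/G; F/C; H] holding=-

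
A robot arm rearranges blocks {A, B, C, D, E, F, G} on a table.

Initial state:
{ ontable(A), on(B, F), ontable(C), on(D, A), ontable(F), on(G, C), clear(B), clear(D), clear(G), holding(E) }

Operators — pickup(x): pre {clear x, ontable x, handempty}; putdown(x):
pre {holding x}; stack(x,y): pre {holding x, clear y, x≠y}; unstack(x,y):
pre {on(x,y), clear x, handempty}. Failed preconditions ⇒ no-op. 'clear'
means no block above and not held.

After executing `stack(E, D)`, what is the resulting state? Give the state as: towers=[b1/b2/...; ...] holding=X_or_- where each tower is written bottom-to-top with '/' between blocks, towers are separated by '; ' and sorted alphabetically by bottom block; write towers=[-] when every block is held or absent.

before: towers=[A/D; C/G; F/B] holding=E
pre[stack(E, D)]: holding(E) ✓, clear(D) ✓, E≠D ✓
all met → apply stack(E, D)
after:  towers=[A/D/E; C/G; F/B] holding=-

towers=[A/D/E; C/G; F/B] holding=-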